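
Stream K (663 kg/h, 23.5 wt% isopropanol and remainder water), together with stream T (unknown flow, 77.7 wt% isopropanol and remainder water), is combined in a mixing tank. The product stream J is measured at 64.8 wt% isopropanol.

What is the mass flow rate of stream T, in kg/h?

Let T be the unknown flow. Total out = 663 + T.
isopropanol balance: 155.8 + 0.777·T = 0.648·(663 + T)
(0.777 − 0.648)·T = 0.648×663 − 155.8 = 273.82
T = 273.82 / 0.129 = 2122.6 kg/h

2123 kg/h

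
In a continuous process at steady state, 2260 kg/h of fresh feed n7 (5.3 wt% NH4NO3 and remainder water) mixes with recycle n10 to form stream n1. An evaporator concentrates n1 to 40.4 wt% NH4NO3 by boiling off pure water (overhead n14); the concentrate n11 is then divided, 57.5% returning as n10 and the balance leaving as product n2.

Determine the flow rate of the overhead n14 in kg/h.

Overall NH4NO3 balance (none leaves overhead): NH4NO3 in fresh feed = NH4NO3 in product, i.e. 2260×0.053 = (1−0.575)·n11·0.404.
n11 = 119.78/(0.404×0.425) = 697.61 kg/h.
Recycle n10 = 0.575×697.61 = 401.13 kg/h.
Combined feed n1 = 2260 + 401.13 = 2661.1 kg/h.
Overhead n14 = n1 − n11 = 2661.1 − 697.61 = 1963.5 kg/h.

1964 kg/h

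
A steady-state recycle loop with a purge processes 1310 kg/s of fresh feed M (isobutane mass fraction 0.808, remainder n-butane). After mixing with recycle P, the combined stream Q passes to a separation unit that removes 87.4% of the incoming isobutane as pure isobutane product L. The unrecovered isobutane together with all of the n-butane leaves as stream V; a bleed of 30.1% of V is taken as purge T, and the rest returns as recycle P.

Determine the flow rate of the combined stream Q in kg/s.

1996 kg/s

n-butane enters only via M and leaves only via the purge: 1310×0.192 = 0.301×(n-butane in V), and the separation unit passes all n-butane, so n-butane in Q = n-butane in V = 835.61 kg/s.
isobutane in Q: m_A = 1310×0.808 + (1−0.301)·(1−0.874)·m_A, so m_A = 1058.5/0.9119 = 1160.7 kg/s.
Q = 1160.7 + 835.61 = 1996.3 kg/s.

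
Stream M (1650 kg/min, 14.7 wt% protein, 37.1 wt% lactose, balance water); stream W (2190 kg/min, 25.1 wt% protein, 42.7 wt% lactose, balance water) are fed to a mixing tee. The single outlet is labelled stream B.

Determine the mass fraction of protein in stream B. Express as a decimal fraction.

0.206

Total flow out = 1650 + 2190 = 3840 kg/min.
protein in = 1650×0.147 + 2190×0.251 = 792.24 kg/min.
protein mass fraction in B = 792.24/3840 = 0.206.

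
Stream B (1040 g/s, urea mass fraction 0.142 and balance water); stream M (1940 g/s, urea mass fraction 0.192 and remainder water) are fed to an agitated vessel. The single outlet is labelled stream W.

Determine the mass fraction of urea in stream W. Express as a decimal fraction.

Total flow out = 1040 + 1940 = 2980 g/s.
urea in = 1040×0.142 + 1940×0.192 = 520.16 g/s.
urea mass fraction in W = 520.16/2980 = 0.175.

0.175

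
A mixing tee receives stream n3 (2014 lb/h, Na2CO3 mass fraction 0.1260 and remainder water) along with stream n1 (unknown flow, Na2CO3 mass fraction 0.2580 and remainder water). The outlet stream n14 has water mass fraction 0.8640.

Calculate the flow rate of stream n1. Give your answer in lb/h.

165.1 lb/h

Let n1 be the unknown flow. Total out = 2014 + n1.
water balance: 1760.2 + 0.742·n1 = 0.864·(2014 + n1)
(0.742 − 0.864)·n1 = 0.864×2014 − 1760.2 = -20.14
n1 = -20.14 / -0.122 = 165.08 lb/h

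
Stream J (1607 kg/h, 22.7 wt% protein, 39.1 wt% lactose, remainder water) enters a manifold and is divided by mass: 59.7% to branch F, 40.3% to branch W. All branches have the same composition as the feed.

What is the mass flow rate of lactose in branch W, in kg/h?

Branch W total = 0.403×1607 = 647.62 kg/h.
lactose in W = 0.391×647.62 = 253.22 kg/h.

253.2 kg/h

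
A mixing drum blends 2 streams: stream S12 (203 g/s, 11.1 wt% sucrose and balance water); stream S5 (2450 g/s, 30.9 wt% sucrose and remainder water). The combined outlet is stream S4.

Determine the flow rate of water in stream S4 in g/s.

water out = water in = 203×0.889 + 2450×0.691 = 1873.4 g/s.

1873 g/s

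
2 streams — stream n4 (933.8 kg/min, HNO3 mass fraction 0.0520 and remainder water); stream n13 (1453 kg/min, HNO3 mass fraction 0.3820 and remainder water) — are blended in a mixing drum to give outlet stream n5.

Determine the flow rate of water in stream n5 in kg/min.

1783 kg/min

water out = water in = 933.8×0.948 + 1453×0.618 = 1783.2 kg/min.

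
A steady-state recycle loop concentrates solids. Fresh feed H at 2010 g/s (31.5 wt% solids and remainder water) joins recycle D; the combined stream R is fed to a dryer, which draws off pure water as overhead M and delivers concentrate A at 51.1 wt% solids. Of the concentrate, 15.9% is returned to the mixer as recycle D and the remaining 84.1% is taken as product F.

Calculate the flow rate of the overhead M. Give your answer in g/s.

771 g/s

Overall solids balance (none leaves overhead): solids in fresh feed = solids in product, i.e. 2010×0.315 = (1−0.159)·A·0.511.
A = 633.15/(0.511×0.841) = 1473.3 g/s.
Recycle D = 0.159×1473.3 = 234.25 g/s.
Combined feed R = 2010 + 234.25 = 2244.3 g/s.
Overhead M = R − A = 2244.3 − 1473.3 = 770.96 g/s.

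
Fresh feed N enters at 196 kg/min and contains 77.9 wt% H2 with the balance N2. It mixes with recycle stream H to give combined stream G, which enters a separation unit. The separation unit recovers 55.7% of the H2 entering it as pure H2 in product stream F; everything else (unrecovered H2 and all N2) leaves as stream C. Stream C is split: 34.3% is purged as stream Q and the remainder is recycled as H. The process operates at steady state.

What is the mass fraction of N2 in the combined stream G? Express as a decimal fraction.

0.370

N2 enters only via N and leaves only via the purge: 196×0.221 = 0.343×(N2 in C), and the separation unit passes all N2, so N2 in G = N2 in C = 126.29 kg/min.
H2 in G: m_A = 196×0.779 + (1−0.343)·(1−0.557)·m_A, so m_A = 152.68/0.7089 = 215.37 kg/min.
G = 215.37 + 126.29 = 341.65 kg/min.
N2 fraction in G = 126.29/341.65 = 0.370.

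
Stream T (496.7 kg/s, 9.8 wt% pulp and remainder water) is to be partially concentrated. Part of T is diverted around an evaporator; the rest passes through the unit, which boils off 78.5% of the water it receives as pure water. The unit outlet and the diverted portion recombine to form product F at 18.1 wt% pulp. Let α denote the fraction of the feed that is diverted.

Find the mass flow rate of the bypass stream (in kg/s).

175 kg/s

All 496.7×0.098 = 48.677 kg/s of pulp reaches F, so F = 48.677/0.181 = 268.93 kg/s and vapour = 227.77 kg/s.
The evaporator receives (1−α)·496.7 of feed at 0.902 water and removes 0.785 of that water:
0.785×0.902×(1−α)×496.7 = 227.77
(1−α) = 227.77/351.7 = 0.6476;  α = 0.3524.
Bypass flow = 0.3524×496.7 = 175.02 kg/s.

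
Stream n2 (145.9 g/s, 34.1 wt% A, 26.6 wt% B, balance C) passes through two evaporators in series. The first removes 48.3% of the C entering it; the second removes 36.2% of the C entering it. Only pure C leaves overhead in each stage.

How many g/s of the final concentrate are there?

C in feed = 145.9×0.393 = 57.339 g/s.
After stage 1: C left = (1−0.483)×57.339 = 29.644; stream total = 118.21 g/s.
After stage 2: C left = (1−0.362)×29.644 = 18.913; final concentrate = 107.47 g/s.

107.5 g/s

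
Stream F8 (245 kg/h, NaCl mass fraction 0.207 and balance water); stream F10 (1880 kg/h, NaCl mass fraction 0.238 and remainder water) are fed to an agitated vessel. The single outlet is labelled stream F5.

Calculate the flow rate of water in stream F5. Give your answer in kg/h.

1627 kg/h

water out = water in = 245×0.793 + 1880×0.762 = 1626.8 kg/h.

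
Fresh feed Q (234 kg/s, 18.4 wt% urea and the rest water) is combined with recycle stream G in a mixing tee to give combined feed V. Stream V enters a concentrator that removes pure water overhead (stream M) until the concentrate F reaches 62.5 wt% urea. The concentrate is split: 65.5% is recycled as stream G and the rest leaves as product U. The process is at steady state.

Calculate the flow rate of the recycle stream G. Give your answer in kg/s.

130.8 kg/s

Overall urea balance (none leaves overhead): urea in fresh feed = urea in product, i.e. 234×0.184 = (1−0.655)·F·0.625.
F = 43.056/(0.625×0.345) = 199.68 kg/s.
Recycle G = 0.655×199.68 = 130.79 kg/s.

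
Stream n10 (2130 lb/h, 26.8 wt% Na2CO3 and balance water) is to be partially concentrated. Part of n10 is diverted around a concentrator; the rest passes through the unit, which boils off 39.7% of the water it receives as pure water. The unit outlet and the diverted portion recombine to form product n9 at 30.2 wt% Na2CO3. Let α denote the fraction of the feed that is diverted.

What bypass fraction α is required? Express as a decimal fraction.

All 2130×0.268 = 570.84 lb/h of Na2CO3 reaches n9, so n9 = 570.84/0.302 = 1890.2 lb/h and vapour = 239.8 lb/h.
The evaporator receives (1−α)·2130 of feed at 0.732 water and removes 0.397 of that water:
0.397×0.732×(1−α)×2130 = 239.8
(1−α) = 239.8/618.99 = 0.3874;  α = 0.6126.

0.613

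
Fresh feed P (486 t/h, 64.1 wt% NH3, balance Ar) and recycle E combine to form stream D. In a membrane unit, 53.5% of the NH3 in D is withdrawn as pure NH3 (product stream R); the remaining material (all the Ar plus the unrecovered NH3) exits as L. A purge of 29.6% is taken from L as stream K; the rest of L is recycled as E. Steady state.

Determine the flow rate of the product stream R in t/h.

247.8 t/h

NH3 in D: m_A = 486×0.641 + (1−0.296)·(1−0.535)·m_A, so m_A = 311.53/0.6726 = 463.14 t/h.
Product R = 0.535×463.14 = 247.78 t/h.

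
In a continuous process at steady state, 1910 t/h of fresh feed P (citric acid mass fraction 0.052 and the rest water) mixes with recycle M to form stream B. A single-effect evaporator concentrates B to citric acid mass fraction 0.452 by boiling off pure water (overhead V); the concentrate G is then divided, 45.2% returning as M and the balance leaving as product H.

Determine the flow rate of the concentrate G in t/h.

401 t/h

Overall citric acid balance (none leaves overhead): citric acid in fresh feed = citric acid in product, i.e. 1910×0.052 = (1−0.452)·G·0.452.
G = 99.32/(0.452×0.548) = 400.98 t/h.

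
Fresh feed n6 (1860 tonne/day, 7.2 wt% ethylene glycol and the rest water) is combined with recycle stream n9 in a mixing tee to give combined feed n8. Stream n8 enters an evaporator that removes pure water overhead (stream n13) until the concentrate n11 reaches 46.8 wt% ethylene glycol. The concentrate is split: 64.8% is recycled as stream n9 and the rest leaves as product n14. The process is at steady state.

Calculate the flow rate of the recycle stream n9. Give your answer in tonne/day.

Overall ethylene glycol balance (none leaves overhead): ethylene glycol in fresh feed = ethylene glycol in product, i.e. 1860×0.072 = (1−0.648)·n11·0.468.
n11 = 133.92/(0.468×0.352) = 812.94 tonne/day.
Recycle n9 = 0.648×812.94 = 526.78 tonne/day.

526.8 tonne/day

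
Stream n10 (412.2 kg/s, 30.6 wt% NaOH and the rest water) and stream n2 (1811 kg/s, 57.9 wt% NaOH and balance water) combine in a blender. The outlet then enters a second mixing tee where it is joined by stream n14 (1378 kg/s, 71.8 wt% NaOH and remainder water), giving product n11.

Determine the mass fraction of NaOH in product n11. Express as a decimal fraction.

0.601

Overall, product flow = 3601.2 kg/s.
NaOH in = 412.2×0.306 + 1811×0.579 + 1378×0.718 = 2164.1 kg/s.
NaOH fraction in n11 = 0.601.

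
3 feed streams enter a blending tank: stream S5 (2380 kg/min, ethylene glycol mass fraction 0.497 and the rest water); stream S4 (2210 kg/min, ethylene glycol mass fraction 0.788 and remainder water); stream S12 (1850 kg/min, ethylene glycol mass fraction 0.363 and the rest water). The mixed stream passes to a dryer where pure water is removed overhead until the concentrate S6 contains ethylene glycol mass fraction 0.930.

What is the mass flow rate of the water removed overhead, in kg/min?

2573 kg/min

ethylene glycol entering = 2380×0.497 + 2210×0.788 + 1850×0.363 = 3595.9 kg/min.
All ethylene glycol reports to S6, so S6 = 3595.9/0.930 = 3866.5 kg/min.
Total feed = 6440 kg/min; overhead = 6440 − 3866.5 = 2573.5 kg/min.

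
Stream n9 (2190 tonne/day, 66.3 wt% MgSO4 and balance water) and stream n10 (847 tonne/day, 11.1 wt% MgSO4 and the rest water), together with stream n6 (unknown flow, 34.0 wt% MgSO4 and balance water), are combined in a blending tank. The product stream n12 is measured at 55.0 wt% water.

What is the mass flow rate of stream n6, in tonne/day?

Let n6 be the unknown flow. Total out = 3037 + n6.
water balance: 1491 + 0.660·n6 = 0.550·(3037 + n6)
(0.660 − 0.550)·n6 = 0.550×3037 − 1491 = 179.34
n6 = 179.34 / 0.110 = 1630.3 tonne/day

1630 tonne/day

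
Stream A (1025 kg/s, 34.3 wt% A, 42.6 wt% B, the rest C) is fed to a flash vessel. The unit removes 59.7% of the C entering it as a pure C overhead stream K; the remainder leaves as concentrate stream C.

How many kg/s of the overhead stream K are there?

C entering = 1025×0.231 = 236.78 kg/s; overhead removed = 0.597×236.78 = 141.35 kg/s.

141.4 kg/s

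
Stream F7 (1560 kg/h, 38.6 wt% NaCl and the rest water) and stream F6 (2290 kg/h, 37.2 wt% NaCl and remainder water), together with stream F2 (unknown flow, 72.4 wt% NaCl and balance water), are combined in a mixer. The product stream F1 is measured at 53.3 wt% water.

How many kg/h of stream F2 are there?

Let F2 be the unknown flow. Total out = 3850 + F2.
water balance: 2396 + 0.276·F2 = 0.533·(3850 + F2)
(0.276 − 0.533)·F2 = 0.533×3850 − 2396 = -343.91
F2 = -343.91 / -0.257 = 1338.2 kg/h

1338 kg/h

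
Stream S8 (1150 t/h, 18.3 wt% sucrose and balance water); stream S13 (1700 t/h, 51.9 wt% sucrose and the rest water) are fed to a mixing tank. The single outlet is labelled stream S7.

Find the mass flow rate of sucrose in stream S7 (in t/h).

1093 t/h

sucrose out = sucrose in = 1150×0.183 + 1700×0.519 = 1092.8 t/h.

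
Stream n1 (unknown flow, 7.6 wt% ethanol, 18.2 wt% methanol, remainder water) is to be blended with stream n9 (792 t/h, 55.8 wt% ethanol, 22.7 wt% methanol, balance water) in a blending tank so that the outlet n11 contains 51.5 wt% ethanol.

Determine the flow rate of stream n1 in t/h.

77.58 t/h

Let n1 be the unknown flow. Total out = 792 + n1.
ethanol balance: 441.94 + 0.076·n1 = 0.515·(792 + n1)
(0.076 − 0.515)·n1 = 0.515×792 − 441.94 = -34.056
n1 = -34.056 / -0.439 = 77.576 t/h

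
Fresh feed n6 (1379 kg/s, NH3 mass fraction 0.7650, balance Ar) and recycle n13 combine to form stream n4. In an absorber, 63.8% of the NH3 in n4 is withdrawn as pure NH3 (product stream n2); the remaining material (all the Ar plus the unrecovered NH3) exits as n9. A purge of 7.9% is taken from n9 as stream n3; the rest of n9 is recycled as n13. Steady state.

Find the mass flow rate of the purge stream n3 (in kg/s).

369.3 kg/s

Ar enters only via n6 and leaves only via the purge: 1379×0.235 = 0.079×(Ar in n9), and the absorber passes all Ar, so Ar in n4 = Ar in n9 = 4102.1 kg/s.
NH3 in n4: m_A = 1379×0.765 + (1−0.079)·(1−0.638)·m_A, so m_A = 1054.9/0.6666 = 1582.6 kg/s.
n9 = (1−0.638)×1582.6 + 4102.1 = 4675 kg/s.
Purge n3 = 0.079×4675 = 369.32 kg/s.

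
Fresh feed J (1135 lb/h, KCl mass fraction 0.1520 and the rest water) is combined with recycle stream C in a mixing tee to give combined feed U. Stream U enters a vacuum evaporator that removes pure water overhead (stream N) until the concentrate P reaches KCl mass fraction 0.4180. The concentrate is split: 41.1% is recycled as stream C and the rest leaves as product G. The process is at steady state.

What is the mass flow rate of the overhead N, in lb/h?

722.3 lb/h

Overall KCl balance (none leaves overhead): KCl in fresh feed = KCl in product, i.e. 1135×0.152 = (1−0.411)·P·0.418.
P = 172.52/(0.418×0.589) = 700.73 lb/h.
Recycle C = 0.411×700.73 = 288 lb/h.
Combined feed U = 1135 + 288 = 1423 lb/h.
Overhead N = U − P = 1423 − 700.73 = 722.27 lb/h.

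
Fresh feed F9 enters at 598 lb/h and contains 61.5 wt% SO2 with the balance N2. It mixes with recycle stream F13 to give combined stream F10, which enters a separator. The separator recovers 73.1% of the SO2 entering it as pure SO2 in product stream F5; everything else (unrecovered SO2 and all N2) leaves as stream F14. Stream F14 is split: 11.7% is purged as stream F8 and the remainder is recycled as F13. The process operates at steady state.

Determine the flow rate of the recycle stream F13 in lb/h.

1852 lb/h

N2 enters only via F9 and leaves only via the purge: 598×0.385 = 0.117×(N2 in F14), and the separator passes all N2, so N2 in F10 = N2 in F14 = 1967.8 lb/h.
SO2 in F10: m_A = 598×0.615 + (1−0.117)·(1−0.731)·m_A, so m_A = 367.77/0.7625 = 482.34 lb/h.
F14 = (1−0.731)×482.34 + 1967.8 = 2097.5 lb/h.
Recycle F13 = (1−0.117)×2097.5 = 1852.1 lb/h.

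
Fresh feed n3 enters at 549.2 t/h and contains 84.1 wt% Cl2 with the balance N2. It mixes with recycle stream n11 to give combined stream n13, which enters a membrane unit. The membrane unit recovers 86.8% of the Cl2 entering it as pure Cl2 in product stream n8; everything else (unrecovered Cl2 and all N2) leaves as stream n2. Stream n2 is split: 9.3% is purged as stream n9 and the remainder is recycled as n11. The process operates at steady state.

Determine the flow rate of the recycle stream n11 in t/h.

N2 enters only via n3 and leaves only via the purge: 549.2×0.159 = 0.093×(N2 in n2), and the membrane unit passes all N2, so N2 in n13 = N2 in n2 = 938.95 t/h.
Cl2 in n13: m_A = 549.2×0.841 + (1−0.093)·(1−0.868)·m_A, so m_A = 461.88/0.8803 = 524.7 t/h.
n2 = (1−0.868)×524.7 + 938.95 = 1008.2 t/h.
Recycle n11 = (1−0.093)×1008.2 = 914.45 t/h.

914.5 t/h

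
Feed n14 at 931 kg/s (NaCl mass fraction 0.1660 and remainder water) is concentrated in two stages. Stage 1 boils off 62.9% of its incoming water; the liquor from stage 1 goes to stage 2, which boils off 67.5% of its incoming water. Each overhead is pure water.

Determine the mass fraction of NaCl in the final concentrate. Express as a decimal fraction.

water in feed = 931×0.834 = 776.45 kg/s.
After stage 1: water left = (1−0.629)×776.45 = 288.06; stream total = 442.61 kg/s.
After stage 2: water left = (1−0.675)×288.06 = 93.621; final concentrate = 248.17 kg/s.
NaCl fraction = 154.55/248.17 = 0.6228.

0.6228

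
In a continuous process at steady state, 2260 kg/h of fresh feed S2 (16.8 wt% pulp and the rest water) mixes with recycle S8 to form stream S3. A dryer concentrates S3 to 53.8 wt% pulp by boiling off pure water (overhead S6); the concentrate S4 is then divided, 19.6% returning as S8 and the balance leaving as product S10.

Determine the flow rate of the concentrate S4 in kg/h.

Overall pulp balance (none leaves overhead): pulp in fresh feed = pulp in product, i.e. 2260×0.168 = (1−0.196)·S4·0.538.
S4 = 379.68/(0.538×0.804) = 877.77 kg/h.

877.8 kg/h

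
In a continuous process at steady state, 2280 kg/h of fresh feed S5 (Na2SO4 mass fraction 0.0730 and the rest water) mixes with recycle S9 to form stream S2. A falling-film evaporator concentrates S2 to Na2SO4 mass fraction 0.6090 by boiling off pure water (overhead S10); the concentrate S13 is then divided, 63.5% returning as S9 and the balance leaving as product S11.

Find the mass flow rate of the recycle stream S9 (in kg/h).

Overall Na2SO4 balance (none leaves overhead): Na2SO4 in fresh feed = Na2SO4 in product, i.e. 2280×0.073 = (1−0.635)·S13·0.609.
S13 = 166.44/(0.609×0.365) = 748.77 kg/h.
Recycle S9 = 0.635×748.77 = 475.47 kg/h.

475.5 kg/h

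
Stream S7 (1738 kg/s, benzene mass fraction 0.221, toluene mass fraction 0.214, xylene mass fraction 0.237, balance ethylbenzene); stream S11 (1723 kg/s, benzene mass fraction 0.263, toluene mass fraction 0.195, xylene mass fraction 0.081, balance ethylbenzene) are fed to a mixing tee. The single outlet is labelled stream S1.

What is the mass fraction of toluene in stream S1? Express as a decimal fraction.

Total flow out = 1738 + 1723 = 3461 kg/s.
toluene in = 1738×0.214 + 1723×0.195 = 707.92 kg/s.
toluene mass fraction in S1 = 707.92/3461 = 0.205.

0.205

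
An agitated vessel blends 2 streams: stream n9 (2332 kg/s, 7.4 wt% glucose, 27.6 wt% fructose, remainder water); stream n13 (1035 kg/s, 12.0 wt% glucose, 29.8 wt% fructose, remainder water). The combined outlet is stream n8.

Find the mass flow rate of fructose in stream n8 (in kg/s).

fructose out = fructose in = 2332×0.276 + 1035×0.298 = 952.06 kg/s.

952.1 kg/s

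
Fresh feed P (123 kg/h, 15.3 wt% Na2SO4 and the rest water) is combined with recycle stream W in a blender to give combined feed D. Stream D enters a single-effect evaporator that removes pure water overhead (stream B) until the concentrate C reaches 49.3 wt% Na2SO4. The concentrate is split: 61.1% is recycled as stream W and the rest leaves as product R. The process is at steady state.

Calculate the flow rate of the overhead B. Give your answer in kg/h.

Overall Na2SO4 balance (none leaves overhead): Na2SO4 in fresh feed = Na2SO4 in product, i.e. 123×0.153 = (1−0.611)·C·0.493.
C = 18.819/(0.493×0.389) = 98.13 kg/h.
Recycle W = 0.611×98.13 = 59.957 kg/h.
Combined feed D = 123 + 59.957 = 182.96 kg/h.
Overhead B = D − C = 182.96 − 98.13 = 84.828 kg/h.

84.83 kg/h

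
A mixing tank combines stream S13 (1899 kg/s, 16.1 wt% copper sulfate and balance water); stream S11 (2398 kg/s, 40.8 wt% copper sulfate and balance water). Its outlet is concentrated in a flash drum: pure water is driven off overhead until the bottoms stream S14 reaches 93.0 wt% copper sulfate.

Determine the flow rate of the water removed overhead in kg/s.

2916 kg/s

copper sulfate entering = 1899×0.161 + 2398×0.408 = 1284.1 kg/s.
All copper sulfate reports to S14, so S14 = 1284.1/0.930 = 1380.8 kg/s.
Total feed = 4297 kg/s; overhead = 4297 − 1380.8 = 2916.2 kg/s.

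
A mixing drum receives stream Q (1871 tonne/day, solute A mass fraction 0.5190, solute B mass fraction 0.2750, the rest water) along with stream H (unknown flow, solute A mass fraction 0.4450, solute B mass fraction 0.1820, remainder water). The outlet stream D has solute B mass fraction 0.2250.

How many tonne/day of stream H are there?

2176 tonne/day

Let H be the unknown flow. Total out = 1871 + H.
solute B balance: 514.53 + 0.182·H = 0.225·(1871 + H)
(0.182 − 0.225)·H = 0.225×1871 − 514.53 = -93.55
H = -93.55 / -0.043 = 2175.6 tonne/day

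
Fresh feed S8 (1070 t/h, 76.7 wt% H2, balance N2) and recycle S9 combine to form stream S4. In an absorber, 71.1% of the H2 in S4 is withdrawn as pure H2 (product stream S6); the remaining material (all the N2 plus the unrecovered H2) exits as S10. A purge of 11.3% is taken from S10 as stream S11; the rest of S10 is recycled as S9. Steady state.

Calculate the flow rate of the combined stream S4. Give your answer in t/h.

N2 enters only via S8 and leaves only via the purge: 1070×0.233 = 0.113×(N2 in S10), and the absorber passes all N2, so N2 in S4 = N2 in S10 = 2206.3 t/h.
H2 in S4: m_A = 1070×0.767 + (1−0.113)·(1−0.711)·m_A, so m_A = 820.69/0.7437 = 1103.6 t/h.
S4 = 1103.6 + 2206.3 = 3309.9 t/h.

3310 t/h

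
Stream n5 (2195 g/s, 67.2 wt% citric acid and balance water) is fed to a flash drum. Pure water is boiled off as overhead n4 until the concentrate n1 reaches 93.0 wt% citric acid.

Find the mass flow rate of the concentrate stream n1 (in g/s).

citric acid is conserved: 2195×0.672 = 1475 g/s all reports to the concentrate.
Concentrate = 1475/(target fraction) = 1586.1 g/s.

1586 g/s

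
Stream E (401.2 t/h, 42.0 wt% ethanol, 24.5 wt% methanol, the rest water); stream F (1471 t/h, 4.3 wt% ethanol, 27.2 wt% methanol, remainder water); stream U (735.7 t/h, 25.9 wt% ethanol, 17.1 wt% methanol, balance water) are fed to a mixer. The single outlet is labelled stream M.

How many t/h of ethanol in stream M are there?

ethanol out = ethanol in = 401.2×0.420 + 1471×0.043 + 735.7×0.259 = 422.3 t/h.

422.3 t/h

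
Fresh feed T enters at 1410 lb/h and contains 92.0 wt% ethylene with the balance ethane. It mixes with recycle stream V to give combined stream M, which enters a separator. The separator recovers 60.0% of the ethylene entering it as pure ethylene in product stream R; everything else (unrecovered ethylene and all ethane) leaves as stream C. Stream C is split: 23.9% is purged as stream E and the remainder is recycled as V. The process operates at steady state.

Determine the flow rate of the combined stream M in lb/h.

2337 lb/h

ethane enters only via T and leaves only via the purge: 1410×0.080 = 0.239×(ethane in C), and the separator passes all ethane, so ethane in M = ethane in C = 471.97 lb/h.
ethylene in M: m_A = 1410×0.920 + (1−0.239)·(1−0.600)·m_A, so m_A = 1297.2/0.6956 = 1864.9 lb/h.
M = 1864.9 + 471.97 = 2336.8 lb/h.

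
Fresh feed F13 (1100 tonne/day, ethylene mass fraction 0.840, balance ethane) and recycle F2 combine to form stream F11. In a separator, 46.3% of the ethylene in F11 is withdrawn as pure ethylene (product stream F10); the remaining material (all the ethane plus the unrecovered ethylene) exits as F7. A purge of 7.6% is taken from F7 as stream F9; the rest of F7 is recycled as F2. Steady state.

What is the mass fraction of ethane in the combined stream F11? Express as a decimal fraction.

0.558

ethane enters only via F13 and leaves only via the purge: 1100×0.160 = 0.076×(ethane in F7), and the separator passes all ethane, so ethane in F11 = ethane in F7 = 2315.8 tonne/day.
ethylene in F11: m_A = 1100×0.840 + (1−0.076)·(1−0.463)·m_A, so m_A = 924/0.5038 = 1834 tonne/day.
F11 = 1834 + 2315.8 = 4149.8 tonne/day.
ethane fraction in F11 = 2315.8/4149.8 = 0.558.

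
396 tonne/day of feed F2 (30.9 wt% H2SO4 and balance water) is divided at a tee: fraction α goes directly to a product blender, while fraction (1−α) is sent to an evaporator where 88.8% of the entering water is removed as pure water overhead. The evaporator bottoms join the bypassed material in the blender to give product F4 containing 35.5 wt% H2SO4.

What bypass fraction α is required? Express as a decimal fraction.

0.789

All 396×0.309 = 122.36 tonne/day of H2SO4 reaches F4, so F4 = 122.36/0.355 = 344.69 tonne/day and vapour = 51.313 tonne/day.
The evaporator receives (1−α)·396 of feed at 0.691 water and removes 0.888 of that water:
0.888×0.691×(1−α)×396 = 51.313
(1−α) = 51.313/242.99 = 0.2112;  α = 0.7888.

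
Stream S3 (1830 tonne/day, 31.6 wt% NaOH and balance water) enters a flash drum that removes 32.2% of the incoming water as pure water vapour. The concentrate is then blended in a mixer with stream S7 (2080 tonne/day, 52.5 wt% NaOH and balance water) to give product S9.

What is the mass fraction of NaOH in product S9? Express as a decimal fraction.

0.4763

Vapour removed = 0.322×0.684×1830 = 403.05 tonne/day; concentrate = 1426.9 tonne/day.
NaOH reaching the mixer = 578.28 (from concentrate) + 2080×0.525 = 1670.3 tonne/day.
Product flow = 1426.9 + 2080 = 3506.9 tonne/day; NaOH fraction = 0.4763.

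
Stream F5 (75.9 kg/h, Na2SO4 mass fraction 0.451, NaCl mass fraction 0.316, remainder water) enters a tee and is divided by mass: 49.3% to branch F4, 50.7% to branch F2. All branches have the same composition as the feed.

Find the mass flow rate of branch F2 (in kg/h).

Branch F2 flow = 0.507×75.9 = 38.481 kg/h.

38.48 kg/h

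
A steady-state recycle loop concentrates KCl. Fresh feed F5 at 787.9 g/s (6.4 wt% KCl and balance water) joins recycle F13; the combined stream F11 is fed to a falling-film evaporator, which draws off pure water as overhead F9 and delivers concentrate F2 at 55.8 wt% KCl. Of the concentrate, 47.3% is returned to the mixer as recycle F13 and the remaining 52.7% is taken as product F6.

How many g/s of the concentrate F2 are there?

Overall KCl balance (none leaves overhead): KCl in fresh feed = KCl in product, i.e. 787.9×0.064 = (1−0.473)·F2·0.558.
F2 = 50.426/(0.558×0.527) = 171.48 g/s.

171.5 g/s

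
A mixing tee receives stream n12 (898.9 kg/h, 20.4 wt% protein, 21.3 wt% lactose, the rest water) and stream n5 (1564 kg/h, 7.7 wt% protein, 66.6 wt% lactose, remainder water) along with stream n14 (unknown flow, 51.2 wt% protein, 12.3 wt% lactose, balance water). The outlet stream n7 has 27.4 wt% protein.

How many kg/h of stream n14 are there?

1559 kg/h

Let n14 be the unknown flow. Total out = 2462.9 + n14.
protein balance: 303.8 + 0.512·n14 = 0.274·(2462.9 + n14)
(0.512 − 0.274)·n14 = 0.274×2462.9 − 303.8 = 371.03
n14 = 371.03 / 0.238 = 1559 kg/h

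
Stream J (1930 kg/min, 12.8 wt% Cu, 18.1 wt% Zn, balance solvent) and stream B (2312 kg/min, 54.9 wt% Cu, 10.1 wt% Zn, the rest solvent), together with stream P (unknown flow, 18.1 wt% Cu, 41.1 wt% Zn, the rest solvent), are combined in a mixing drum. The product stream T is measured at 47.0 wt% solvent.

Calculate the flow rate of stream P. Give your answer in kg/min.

2405 kg/min

Let P be the unknown flow. Total out = 4242 + P.
solvent balance: 2142.8 + 0.408·P = 0.470·(4242 + P)
(0.408 − 0.470)·P = 0.470×4242 − 2142.8 = -149.09
P = -149.09 / -0.062 = 2404.7 kg/min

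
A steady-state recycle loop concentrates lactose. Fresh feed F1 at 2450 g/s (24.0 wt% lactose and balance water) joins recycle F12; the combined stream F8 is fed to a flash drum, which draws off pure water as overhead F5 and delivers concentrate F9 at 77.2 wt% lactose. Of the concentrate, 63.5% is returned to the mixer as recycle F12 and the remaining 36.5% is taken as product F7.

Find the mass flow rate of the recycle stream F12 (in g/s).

Overall lactose balance (none leaves overhead): lactose in fresh feed = lactose in product, i.e. 2450×0.240 = (1−0.635)·F9·0.772.
F9 = 588/(0.772×0.365) = 2086.7 g/s.
Recycle F12 = 0.635×2086.7 = 1325.1 g/s.

1325 g/s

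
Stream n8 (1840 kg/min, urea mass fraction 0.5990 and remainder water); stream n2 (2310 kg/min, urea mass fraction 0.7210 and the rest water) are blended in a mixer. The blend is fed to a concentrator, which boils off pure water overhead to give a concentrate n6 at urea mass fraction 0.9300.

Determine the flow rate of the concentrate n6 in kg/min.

urea entering = 1840×0.599 + 2310×0.721 = 2767.7 kg/min.
All urea reports to n6, so n6 = 2767.7/0.930 = 2976 kg/min.

2976 kg/min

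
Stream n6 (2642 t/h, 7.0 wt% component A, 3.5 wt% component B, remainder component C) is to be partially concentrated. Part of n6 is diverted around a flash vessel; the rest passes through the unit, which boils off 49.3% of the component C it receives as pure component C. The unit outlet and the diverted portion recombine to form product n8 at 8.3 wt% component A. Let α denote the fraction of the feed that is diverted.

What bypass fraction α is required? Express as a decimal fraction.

All 2642×0.070 = 184.94 t/h of component A reaches n8, so n8 = 184.94/0.083 = 2228.2 t/h and vapour = 413.81 t/h.
The evaporator receives (1−α)·2642 of feed at 0.895 component C and removes 0.493 of that component C:
0.493×0.895×(1−α)×2642 = 413.81
(1−α) = 413.81/1165.7 = 0.3550;  α = 0.6450.

0.645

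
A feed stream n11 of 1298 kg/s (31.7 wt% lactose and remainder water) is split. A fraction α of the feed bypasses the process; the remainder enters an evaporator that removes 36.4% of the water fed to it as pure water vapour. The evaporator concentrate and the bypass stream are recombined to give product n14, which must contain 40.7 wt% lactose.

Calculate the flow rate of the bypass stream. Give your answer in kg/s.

All 1298×0.317 = 411.47 kg/s of lactose reaches n14, so n14 = 411.47/0.407 = 1011 kg/s and vapour = 287.03 kg/s.
The evaporator receives (1−α)·1298 of feed at 0.683 water and removes 0.364 of that water:
0.364×0.683×(1−α)×1298 = 287.03
(1−α) = 287.03/322.7 = 0.8895;  α = 0.1105.
Bypass flow = 0.1105×1298 = 143.48 kg/s.

143.5 kg/s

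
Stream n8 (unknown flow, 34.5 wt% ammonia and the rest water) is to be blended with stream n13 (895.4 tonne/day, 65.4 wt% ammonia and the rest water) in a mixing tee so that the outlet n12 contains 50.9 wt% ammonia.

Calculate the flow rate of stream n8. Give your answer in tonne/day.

791.7 tonne/day

Let n8 be the unknown flow. Total out = 895.4 + n8.
ammonia balance: 585.59 + 0.345·n8 = 0.509·(895.4 + n8)
(0.345 − 0.509)·n8 = 0.509×895.4 − 585.59 = -129.83
n8 = -129.83 / -0.164 = 791.66 tonne/day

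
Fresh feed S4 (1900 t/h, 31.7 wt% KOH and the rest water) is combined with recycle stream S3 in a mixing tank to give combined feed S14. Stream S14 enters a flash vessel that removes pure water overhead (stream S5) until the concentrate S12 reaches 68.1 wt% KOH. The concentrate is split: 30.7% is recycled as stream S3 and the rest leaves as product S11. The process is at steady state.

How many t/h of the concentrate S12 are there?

1276 t/h

Overall KOH balance (none leaves overhead): KOH in fresh feed = KOH in product, i.e. 1900×0.317 = (1−0.307)·S12·0.681.
S12 = 602.3/(0.681×0.693) = 1276.2 t/h.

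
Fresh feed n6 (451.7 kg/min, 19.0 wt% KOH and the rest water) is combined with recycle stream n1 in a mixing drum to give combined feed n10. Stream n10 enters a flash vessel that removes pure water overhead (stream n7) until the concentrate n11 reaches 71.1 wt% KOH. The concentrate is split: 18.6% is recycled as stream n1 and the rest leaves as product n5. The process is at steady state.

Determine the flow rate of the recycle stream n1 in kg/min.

Overall KOH balance (none leaves overhead): KOH in fresh feed = KOH in product, i.e. 451.7×0.190 = (1−0.186)·n11·0.711.
n11 = 85.823/(0.711×0.814) = 148.29 kg/min.
Recycle n1 = 0.186×148.29 = 27.582 kg/min.

27.58 kg/min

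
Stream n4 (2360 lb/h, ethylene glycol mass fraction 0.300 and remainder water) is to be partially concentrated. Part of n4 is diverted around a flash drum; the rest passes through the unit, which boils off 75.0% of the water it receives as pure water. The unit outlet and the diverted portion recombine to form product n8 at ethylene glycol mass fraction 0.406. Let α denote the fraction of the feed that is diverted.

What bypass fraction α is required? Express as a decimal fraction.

All 2360×0.300 = 708 lb/h of ethylene glycol reaches n8, so n8 = 708/0.406 = 1743.8 lb/h and vapour = 616.16 lb/h.
The evaporator receives (1−α)·2360 of feed at 0.700 water and removes 0.750 of that water:
0.750×0.700×(1−α)×2360 = 616.16
(1−α) = 616.16/1239 = 0.4973;  α = 0.5027.

0.503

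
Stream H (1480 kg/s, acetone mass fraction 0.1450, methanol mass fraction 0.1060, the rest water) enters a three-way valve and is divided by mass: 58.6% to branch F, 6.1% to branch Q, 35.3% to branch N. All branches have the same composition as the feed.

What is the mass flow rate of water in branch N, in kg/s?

Branch N total = 0.353×1480 = 522.44 kg/s.
water in N = 0.749×522.44 = 391.31 kg/s.

391.3 kg/s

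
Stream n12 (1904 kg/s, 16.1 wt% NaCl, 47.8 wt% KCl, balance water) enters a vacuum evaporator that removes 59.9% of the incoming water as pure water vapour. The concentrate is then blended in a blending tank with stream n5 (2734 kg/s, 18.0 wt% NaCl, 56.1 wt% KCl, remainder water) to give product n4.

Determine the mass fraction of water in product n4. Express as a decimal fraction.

Vapour removed = 0.599×0.361×1904 = 411.72 kg/s; concentrate = 1492.3 kg/s.
water reaching the mixer = 275.62 (from concentrate) + 2734×0.259 = 983.73 kg/s.
Product flow = 1492.3 + 2734 = 4226.3 kg/s; water fraction = 0.2328.

0.2328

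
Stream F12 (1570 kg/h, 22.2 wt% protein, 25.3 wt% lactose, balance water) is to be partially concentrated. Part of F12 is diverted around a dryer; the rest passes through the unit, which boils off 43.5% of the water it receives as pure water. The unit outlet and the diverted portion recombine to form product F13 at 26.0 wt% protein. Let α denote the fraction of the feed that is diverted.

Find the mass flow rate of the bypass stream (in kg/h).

All 1570×0.222 = 348.54 kg/h of protein reaches F13, so F13 = 348.54/0.260 = 1340.5 kg/h and vapour = 229.46 kg/h.
The evaporator receives (1−α)·1570 of feed at 0.525 water and removes 0.435 of that water:
0.435×0.525×(1−α)×1570 = 229.46
(1−α) = 229.46/358.55 = 0.6400;  α = 0.3600.
Bypass flow = 0.3600×1570 = 565.24 kg/h.

565.2 kg/h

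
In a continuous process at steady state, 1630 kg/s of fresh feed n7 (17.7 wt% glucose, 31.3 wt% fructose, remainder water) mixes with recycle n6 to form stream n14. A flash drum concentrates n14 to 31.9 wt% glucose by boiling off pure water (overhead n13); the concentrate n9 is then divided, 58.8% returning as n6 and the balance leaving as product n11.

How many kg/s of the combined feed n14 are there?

2921 kg/s

Overall glucose balance (none leaves overhead): glucose in fresh feed = glucose in product, i.e. 1630×0.177 = (1−0.588)·n9·0.319.
n9 = 288.51/(0.319×0.412) = 2195.2 kg/s.
Recycle n6 = 0.588×2195.2 = 1290.8 kg/s.
Combined feed n14 = 1630 + 1290.8 = 2920.8 kg/s.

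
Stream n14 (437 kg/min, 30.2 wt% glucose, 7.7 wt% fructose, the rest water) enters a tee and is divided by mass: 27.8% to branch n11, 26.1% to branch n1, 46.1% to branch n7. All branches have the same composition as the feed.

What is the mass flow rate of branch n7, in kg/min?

201.5 kg/min

Branch n7 flow = 0.461×437 = 201.46 kg/min.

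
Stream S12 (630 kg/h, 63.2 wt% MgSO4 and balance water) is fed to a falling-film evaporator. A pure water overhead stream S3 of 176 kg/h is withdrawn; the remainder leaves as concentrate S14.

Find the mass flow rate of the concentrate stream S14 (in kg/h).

454 kg/h

Concentrate = 630 − 176 = 454 kg/h.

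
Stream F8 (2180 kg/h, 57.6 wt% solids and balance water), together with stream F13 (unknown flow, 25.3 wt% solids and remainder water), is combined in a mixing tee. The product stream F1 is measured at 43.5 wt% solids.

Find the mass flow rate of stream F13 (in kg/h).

Let F13 be the unknown flow. Total out = 2180 + F13.
solids balance: 1255.7 + 0.253·F13 = 0.435·(2180 + F13)
(0.253 − 0.435)·F13 = 0.435×2180 − 1255.7 = -307.38
F13 = -307.38 / -0.182 = 1688.9 kg/h

1689 kg/h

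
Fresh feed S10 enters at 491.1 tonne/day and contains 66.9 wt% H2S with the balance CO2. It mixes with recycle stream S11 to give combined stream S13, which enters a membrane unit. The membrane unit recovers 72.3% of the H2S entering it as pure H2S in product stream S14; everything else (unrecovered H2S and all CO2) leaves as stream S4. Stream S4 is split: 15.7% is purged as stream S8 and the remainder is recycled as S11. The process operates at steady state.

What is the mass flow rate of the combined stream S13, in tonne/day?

1464 tonne/day

CO2 enters only via S10 and leaves only via the purge: 491.1×0.331 = 0.157×(CO2 in S4), and the membrane unit passes all CO2, so CO2 in S13 = CO2 in S4 = 1035.4 tonne/day.
H2S in S13: m_A = 491.1×0.669 + (1−0.157)·(1−0.723)·m_A, so m_A = 328.55/0.7665 = 428.64 tonne/day.
S13 = 428.64 + 1035.4 = 1464 tonne/day.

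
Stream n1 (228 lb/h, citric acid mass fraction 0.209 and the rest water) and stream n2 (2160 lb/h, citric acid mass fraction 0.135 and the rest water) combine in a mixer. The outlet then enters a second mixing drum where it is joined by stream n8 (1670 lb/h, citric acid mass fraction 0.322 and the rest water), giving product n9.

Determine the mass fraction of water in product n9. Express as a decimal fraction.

Overall, product flow = 4058 lb/h.
water in = 228×0.791 + 2160×0.865 + 1670×0.678 = 3181 lb/h.
water fraction in n9 = 0.784.

0.784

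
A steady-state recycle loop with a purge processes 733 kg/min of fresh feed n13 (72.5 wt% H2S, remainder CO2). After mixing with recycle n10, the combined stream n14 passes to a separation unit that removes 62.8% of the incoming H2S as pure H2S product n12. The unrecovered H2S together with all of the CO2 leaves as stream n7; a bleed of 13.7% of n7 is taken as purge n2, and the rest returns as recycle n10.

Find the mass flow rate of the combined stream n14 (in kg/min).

2254 kg/min

CO2 enters only via n13 and leaves only via the purge: 733×0.275 = 0.137×(CO2 in n7), and the separation unit passes all CO2, so CO2 in n14 = CO2 in n7 = 1471.4 kg/min.
H2S in n14: m_A = 733×0.725 + (1−0.137)·(1−0.628)·m_A, so m_A = 531.42/0.6790 = 782.7 kg/min.
n14 = 782.7 + 1471.4 = 2254.1 kg/min.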